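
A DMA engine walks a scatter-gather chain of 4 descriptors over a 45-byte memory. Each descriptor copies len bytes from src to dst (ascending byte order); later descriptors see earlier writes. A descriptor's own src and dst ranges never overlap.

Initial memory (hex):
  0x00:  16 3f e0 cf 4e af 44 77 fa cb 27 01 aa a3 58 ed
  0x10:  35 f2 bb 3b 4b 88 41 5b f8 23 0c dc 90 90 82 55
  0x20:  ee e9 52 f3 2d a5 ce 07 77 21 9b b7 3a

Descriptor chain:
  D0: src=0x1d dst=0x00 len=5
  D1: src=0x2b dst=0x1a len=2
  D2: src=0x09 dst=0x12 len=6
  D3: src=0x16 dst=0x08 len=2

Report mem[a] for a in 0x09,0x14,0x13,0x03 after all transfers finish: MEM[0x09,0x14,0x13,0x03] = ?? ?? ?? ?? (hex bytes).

MEM[0x09,0x14,0x13,0x03] = 58 01 27 ee

[0] 0x1d->0x00 len=5 : 90 82 55 ee e9
[1] 0x2b->0x1a len=2 : b7 3a
[2] 0x09->0x12 len=6 : cb 27 01 aa a3 58
[3] 0x16->0x08 len=2 : a3 58
query mem[0x09]=0x58, mem[0x14]=0x01, mem[0x13]=0x27, mem[0x03]=0xee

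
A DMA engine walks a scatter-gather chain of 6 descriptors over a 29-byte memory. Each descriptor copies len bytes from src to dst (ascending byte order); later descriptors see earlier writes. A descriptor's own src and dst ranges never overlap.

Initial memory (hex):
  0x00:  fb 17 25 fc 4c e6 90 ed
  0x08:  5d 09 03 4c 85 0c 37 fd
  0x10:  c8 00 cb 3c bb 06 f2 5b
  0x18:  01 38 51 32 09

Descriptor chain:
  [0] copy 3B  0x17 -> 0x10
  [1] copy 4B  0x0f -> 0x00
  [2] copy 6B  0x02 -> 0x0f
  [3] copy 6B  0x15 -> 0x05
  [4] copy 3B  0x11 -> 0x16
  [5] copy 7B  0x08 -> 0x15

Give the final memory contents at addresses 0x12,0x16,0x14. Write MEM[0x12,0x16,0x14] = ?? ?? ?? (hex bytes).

D0: mem[0x10..0x12] <- [5b 01 38]
D1: mem[0x00..0x03] <- [fd 5b 01 38]
D2: mem[0x0f..0x14] <- [01 38 4c e6 90 ed]
D3: mem[0x05..0x0a] <- [06 f2 5b 01 38 51]
D4: mem[0x16..0x18] <- [4c e6 90]
D5: mem[0x15..0x1b] <- [01 38 51 4c 85 0c 37]
query mem[0x12]=0xe6, mem[0x16]=0x38, mem[0x14]=0xed

MEM[0x12,0x16,0x14] = e6 38 ed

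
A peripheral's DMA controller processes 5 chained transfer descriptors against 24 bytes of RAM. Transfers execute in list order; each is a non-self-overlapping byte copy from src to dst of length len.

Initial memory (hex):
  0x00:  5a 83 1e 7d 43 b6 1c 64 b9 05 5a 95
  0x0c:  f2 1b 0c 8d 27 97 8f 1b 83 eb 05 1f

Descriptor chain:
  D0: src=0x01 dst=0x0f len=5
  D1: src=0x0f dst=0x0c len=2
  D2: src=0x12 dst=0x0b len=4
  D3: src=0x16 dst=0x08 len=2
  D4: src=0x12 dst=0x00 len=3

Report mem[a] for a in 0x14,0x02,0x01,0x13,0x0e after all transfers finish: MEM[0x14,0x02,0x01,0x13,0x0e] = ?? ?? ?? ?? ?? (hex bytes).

D0: mem[0x0f..0x13] <- [83 1e 7d 43 b6]
D1: mem[0x0c..0x0d] <- [83 1e]
D2: mem[0x0b..0x0e] <- [43 b6 83 eb]
D3: mem[0x08..0x09] <- [05 1f]
D4: mem[0x00..0x02] <- [43 b6 83]
query mem[0x14]=0x83, mem[0x02]=0x83, mem[0x01]=0xb6, mem[0x13]=0xb6, mem[0x0e]=0xeb

MEM[0x14,0x02,0x01,0x13,0x0e] = 83 83 b6 b6 eb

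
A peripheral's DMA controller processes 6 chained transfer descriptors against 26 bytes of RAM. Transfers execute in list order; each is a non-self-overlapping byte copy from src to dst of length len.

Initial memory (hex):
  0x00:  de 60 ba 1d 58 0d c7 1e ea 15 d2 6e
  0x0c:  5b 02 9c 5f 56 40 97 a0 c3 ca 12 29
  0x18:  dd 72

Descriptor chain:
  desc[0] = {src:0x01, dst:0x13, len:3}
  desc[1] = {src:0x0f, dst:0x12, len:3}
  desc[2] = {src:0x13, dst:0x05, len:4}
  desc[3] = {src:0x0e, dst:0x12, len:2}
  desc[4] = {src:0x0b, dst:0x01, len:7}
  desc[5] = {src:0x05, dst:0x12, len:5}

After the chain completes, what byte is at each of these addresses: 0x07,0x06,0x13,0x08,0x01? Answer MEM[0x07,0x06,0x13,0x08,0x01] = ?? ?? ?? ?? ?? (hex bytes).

MEM[0x07,0x06,0x13,0x08,0x01] = 40 56 56 12 6e

  after D0: wrote 3B at 0x13 = 60ba1d
  after D1: wrote 3B at 0x12 = 5f5640
  after D2: wrote 4B at 0x05 = 56401d12
  after D3: wrote 2B at 0x12 = 9c5f
  after D4: wrote 7B at 0x01 = 6e5b029c5f5640
  after D5: wrote 5B at 0x12 = 5f56401215
query mem[0x07]=0x40, mem[0x06]=0x56, mem[0x13]=0x56, mem[0x08]=0x12, mem[0x01]=0x6e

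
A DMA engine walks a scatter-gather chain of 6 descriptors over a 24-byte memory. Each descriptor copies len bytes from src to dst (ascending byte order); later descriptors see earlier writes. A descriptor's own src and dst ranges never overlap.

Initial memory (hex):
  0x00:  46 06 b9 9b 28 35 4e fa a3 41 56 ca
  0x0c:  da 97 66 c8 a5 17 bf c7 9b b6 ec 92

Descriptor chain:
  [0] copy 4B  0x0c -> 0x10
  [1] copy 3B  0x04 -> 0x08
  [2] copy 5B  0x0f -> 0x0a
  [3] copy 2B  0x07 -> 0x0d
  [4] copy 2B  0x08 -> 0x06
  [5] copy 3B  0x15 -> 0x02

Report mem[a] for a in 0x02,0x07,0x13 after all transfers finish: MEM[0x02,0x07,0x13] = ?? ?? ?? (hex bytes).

D0: mem[0x10..0x13] <- [da 97 66 c8]
D1: mem[0x08..0x0a] <- [28 35 4e]
D2: mem[0x0a..0x0e] <- [c8 da 97 66 c8]
D3: mem[0x0d..0x0e] <- [fa 28]
D4: mem[0x06..0x07] <- [28 35]
D5: mem[0x02..0x04] <- [b6 ec 92]
query mem[0x02]=0xb6, mem[0x07]=0x35, mem[0x13]=0xc8

MEM[0x02,0x07,0x13] = b6 35 c8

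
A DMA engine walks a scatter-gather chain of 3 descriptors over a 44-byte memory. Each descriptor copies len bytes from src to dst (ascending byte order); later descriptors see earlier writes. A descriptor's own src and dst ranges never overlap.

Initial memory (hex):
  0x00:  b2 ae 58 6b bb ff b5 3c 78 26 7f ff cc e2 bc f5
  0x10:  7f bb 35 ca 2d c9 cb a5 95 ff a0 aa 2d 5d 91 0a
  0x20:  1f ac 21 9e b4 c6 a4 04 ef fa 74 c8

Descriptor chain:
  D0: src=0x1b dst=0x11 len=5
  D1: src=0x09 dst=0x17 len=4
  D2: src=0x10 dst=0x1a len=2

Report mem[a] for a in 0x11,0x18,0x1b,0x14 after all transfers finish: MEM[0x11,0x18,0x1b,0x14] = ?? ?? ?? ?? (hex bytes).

MEM[0x11,0x18,0x1b,0x14] = aa 7f aa 91

#0 dst[0x11+5] := {0xaa,0x2d,0x5d,0x91,0x0a}
#1 dst[0x17+4] := {0x26,0x7f,0xff,0xcc}
#2 dst[0x1a+2] := {0x7f,0xaa}
query mem[0x11]=0xaa, mem[0x18]=0x7f, mem[0x1b]=0xaa, mem[0x14]=0x91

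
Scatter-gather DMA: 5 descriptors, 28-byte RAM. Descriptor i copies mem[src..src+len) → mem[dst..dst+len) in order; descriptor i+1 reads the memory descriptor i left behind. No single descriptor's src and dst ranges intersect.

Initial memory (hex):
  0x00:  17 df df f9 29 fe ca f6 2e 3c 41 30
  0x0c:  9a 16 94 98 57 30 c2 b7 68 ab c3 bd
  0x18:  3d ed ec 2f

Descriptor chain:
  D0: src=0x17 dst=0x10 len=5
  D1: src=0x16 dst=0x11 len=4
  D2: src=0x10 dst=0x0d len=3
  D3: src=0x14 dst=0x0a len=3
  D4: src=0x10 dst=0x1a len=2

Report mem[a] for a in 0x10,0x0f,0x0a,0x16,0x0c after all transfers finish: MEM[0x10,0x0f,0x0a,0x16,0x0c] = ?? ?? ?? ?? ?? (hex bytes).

#0 dst[0x10+5] := {0xbd,0x3d,0xed,0xec,0x2f}
#1 dst[0x11+4] := {0xc3,0xbd,0x3d,0xed}
#2 dst[0x0d+3] := {0xbd,0xc3,0xbd}
#3 dst[0x0a+3] := {0xed,0xab,0xc3}
#4 dst[0x1a+2] := {0xbd,0xc3}
query mem[0x10]=0xbd, mem[0x0f]=0xbd, mem[0x0a]=0xed, mem[0x16]=0xc3, mem[0x0c]=0xc3

MEM[0x10,0x0f,0x0a,0x16,0x0c] = bd bd ed c3 c3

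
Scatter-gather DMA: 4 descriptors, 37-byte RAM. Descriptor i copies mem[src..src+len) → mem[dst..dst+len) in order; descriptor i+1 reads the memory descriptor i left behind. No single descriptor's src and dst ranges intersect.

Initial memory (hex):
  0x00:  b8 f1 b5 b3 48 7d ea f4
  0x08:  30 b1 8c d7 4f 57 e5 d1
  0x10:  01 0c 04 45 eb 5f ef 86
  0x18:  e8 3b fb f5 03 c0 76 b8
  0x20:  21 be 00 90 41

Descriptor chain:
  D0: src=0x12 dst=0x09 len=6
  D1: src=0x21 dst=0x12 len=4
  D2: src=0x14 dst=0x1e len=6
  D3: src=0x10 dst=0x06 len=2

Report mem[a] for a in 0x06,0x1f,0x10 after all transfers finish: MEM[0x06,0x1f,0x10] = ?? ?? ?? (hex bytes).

  after D0: wrote 6B at 0x09 = 0445eb5fef86
  after D1: wrote 4B at 0x12 = be009041
  after D2: wrote 6B at 0x1e = 9041ef86e83b
  after D3: wrote 2B at 0x06 = 010c
query mem[0x06]=0x01, mem[0x1f]=0x41, mem[0x10]=0x01

MEM[0x06,0x1f,0x10] = 01 41 01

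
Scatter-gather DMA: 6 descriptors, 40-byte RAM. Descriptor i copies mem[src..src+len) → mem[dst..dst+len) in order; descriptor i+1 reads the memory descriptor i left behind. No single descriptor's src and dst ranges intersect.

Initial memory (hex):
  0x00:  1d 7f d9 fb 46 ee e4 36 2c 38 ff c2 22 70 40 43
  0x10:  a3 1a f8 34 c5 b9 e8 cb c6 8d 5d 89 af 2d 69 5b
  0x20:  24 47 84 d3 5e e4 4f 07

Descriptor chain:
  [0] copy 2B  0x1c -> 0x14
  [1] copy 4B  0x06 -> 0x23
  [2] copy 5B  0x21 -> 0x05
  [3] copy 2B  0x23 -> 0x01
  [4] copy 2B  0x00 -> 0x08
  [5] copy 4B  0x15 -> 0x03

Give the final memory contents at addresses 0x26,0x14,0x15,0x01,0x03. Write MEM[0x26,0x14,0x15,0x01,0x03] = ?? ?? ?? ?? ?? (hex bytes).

#0 dst[0x14+2] := {0xaf,0x2d}
#1 dst[0x23+4] := {0xe4,0x36,0x2c,0x38}
#2 dst[0x05+5] := {0x47,0x84,0xe4,0x36,0x2c}
#3 dst[0x01+2] := {0xe4,0x36}
#4 dst[0x08+2] := {0x1d,0xe4}
#5 dst[0x03+4] := {0x2d,0xe8,0xcb,0xc6}
query mem[0x26]=0x38, mem[0x14]=0xaf, mem[0x15]=0x2d, mem[0x01]=0xe4, mem[0x03]=0x2d

MEM[0x26,0x14,0x15,0x01,0x03] = 38 af 2d e4 2d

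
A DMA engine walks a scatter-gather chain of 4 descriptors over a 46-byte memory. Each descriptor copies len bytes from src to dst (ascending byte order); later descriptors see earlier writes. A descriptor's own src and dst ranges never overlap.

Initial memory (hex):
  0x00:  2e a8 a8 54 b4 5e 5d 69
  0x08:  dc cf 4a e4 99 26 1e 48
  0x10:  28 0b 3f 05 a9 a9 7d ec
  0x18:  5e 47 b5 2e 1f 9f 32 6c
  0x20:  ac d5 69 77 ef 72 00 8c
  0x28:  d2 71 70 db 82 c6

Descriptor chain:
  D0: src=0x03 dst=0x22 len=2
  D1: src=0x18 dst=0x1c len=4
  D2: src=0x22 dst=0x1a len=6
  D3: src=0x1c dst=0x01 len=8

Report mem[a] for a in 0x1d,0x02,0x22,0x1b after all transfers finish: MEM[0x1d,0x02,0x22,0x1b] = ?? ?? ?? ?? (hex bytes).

MEM[0x1d,0x02,0x22,0x1b] = 72 72 54 b4

#0 dst[0x22+2] := {0x54,0xb4}
#1 dst[0x1c+4] := {0x5e,0x47,0xb5,0x2e}
#2 dst[0x1a+6] := {0x54,0xb4,0xef,0x72,0x00,0x8c}
#3 dst[0x01+8] := {0xef,0x72,0x00,0x8c,0xac,0xd5,0x54,0xb4}
query mem[0x1d]=0x72, mem[0x02]=0x72, mem[0x22]=0x54, mem[0x1b]=0xb4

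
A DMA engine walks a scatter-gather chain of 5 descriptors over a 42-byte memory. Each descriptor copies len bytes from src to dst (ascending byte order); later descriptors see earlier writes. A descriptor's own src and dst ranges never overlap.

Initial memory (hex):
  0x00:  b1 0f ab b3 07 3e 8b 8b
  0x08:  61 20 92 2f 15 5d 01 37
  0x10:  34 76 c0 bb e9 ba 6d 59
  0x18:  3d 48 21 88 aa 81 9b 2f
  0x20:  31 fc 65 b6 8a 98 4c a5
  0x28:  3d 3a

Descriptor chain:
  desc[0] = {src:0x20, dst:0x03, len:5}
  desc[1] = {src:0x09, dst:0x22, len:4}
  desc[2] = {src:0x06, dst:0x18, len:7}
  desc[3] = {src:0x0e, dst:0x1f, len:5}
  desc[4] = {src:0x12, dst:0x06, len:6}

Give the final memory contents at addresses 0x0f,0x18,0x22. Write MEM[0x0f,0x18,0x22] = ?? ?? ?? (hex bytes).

MEM[0x0f,0x18,0x22] = 37 b6 76

  after D0: wrote 5B at 0x03 = 31fc65b68a
  after D1: wrote 4B at 0x22 = 20922f15
  after D2: wrote 7B at 0x18 = b68a6120922f15
  after D3: wrote 5B at 0x1f = 01373476c0
  after D4: wrote 6B at 0x06 = c0bbe9ba6d59
query mem[0x0f]=0x37, mem[0x18]=0xb6, mem[0x22]=0x76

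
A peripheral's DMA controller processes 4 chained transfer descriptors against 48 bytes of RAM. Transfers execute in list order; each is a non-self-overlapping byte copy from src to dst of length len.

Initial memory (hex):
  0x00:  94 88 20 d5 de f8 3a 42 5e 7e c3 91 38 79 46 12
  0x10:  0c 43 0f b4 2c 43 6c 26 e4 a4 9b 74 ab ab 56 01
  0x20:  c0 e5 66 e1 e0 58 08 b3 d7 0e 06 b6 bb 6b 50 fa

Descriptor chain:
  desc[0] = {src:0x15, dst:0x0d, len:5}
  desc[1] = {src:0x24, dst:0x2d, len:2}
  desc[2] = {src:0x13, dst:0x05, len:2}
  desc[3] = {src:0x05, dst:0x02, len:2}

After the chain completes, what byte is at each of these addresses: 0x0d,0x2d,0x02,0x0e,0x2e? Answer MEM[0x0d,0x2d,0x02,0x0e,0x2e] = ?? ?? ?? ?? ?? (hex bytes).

D0: mem[0x0d..0x11] <- [43 6c 26 e4 a4]
D1: mem[0x2d..0x2e] <- [e0 58]
D2: mem[0x05..0x06] <- [b4 2c]
D3: mem[0x02..0x03] <- [b4 2c]
query mem[0x0d]=0x43, mem[0x2d]=0xe0, mem[0x02]=0xb4, mem[0x0e]=0x6c, mem[0x2e]=0x58

MEM[0x0d,0x2d,0x02,0x0e,0x2e] = 43 e0 b4 6c 58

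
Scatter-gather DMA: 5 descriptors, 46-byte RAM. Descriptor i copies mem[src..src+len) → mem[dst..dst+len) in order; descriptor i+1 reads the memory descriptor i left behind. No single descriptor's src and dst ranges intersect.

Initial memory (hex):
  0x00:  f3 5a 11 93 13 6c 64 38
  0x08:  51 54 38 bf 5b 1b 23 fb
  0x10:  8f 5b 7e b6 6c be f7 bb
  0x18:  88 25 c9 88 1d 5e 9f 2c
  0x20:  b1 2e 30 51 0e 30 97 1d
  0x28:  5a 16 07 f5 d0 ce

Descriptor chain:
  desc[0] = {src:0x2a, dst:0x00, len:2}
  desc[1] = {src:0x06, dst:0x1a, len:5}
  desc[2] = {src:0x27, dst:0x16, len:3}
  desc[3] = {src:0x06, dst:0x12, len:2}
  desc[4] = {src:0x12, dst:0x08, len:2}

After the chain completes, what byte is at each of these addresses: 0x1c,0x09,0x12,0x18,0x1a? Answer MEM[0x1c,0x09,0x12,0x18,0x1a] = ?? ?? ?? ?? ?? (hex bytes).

[0] 0x2a->0x00 len=2 : 07 f5
[1] 0x06->0x1a len=5 : 64 38 51 54 38
[2] 0x27->0x16 len=3 : 1d 5a 16
[3] 0x06->0x12 len=2 : 64 38
[4] 0x12->0x08 len=2 : 64 38
query mem[0x1c]=0x51, mem[0x09]=0x38, mem[0x12]=0x64, mem[0x18]=0x16, mem[0x1a]=0x64

MEM[0x1c,0x09,0x12,0x18,0x1a] = 51 38 64 16 64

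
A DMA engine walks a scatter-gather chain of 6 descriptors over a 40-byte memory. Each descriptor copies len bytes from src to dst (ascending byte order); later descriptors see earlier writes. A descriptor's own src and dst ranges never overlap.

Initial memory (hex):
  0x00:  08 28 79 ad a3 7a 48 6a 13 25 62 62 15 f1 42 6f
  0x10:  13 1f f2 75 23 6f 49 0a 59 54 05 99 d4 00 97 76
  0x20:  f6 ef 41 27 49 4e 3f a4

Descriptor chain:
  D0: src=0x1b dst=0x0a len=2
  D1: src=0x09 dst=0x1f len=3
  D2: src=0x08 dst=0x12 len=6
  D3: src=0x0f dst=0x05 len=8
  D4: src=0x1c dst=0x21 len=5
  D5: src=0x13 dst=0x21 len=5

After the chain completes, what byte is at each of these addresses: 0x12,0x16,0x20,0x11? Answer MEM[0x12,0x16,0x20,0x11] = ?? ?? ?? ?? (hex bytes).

[0] 0x1b->0x0a len=2 : 99 d4
[1] 0x09->0x1f len=3 : 25 99 d4
[2] 0x08->0x12 len=6 : 13 25 99 d4 15 f1
[3] 0x0f->0x05 len=8 : 6f 13 1f 13 25 99 d4 15
[4] 0x1c->0x21 len=5 : d4 00 97 25 99
[5] 0x13->0x21 len=5 : 25 99 d4 15 f1
query mem[0x12]=0x13, mem[0x16]=0x15, mem[0x20]=0x99, mem[0x11]=0x1f

MEM[0x12,0x16,0x20,0x11] = 13 15 99 1f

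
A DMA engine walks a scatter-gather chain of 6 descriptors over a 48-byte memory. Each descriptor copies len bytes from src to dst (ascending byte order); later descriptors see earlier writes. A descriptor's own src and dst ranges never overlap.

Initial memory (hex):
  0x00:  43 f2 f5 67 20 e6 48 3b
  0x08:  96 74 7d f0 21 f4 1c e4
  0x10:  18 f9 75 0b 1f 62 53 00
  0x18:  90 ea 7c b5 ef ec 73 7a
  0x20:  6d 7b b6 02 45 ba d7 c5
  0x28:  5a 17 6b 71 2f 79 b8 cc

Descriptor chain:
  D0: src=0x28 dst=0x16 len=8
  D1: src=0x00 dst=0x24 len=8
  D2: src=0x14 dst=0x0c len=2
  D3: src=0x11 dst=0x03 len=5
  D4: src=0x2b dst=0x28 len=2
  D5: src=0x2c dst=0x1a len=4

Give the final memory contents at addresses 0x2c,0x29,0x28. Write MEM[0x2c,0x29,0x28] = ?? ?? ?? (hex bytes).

#0 dst[0x16+8] := {0x5a,0x17,0x6b,0x71,0x2f,0x79,0xb8,0xcc}
#1 dst[0x24+8] := {0x43,0xf2,0xf5,0x67,0x20,0xe6,0x48,0x3b}
#2 dst[0x0c+2] := {0x1f,0x62}
#3 dst[0x03+5] := {0xf9,0x75,0x0b,0x1f,0x62}
#4 dst[0x28+2] := {0x3b,0x2f}
#5 dst[0x1a+4] := {0x2f,0x79,0xb8,0xcc}
query mem[0x2c]=0x2f, mem[0x29]=0x2f, mem[0x28]=0x3b

MEM[0x2c,0x29,0x28] = 2f 2f 3b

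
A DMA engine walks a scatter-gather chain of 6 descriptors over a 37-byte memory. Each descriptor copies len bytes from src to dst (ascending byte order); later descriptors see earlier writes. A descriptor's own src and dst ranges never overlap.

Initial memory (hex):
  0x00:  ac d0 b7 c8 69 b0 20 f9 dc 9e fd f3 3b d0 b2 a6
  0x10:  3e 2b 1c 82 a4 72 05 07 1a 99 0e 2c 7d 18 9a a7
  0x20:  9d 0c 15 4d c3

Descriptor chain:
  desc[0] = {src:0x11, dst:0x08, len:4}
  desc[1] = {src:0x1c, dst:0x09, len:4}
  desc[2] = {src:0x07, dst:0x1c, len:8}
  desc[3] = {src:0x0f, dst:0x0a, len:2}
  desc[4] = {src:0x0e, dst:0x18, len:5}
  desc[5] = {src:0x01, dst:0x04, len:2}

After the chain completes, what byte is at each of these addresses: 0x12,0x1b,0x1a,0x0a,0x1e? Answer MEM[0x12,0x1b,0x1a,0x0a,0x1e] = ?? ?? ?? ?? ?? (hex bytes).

MEM[0x12,0x1b,0x1a,0x0a,0x1e] = 1c 2b 3e a6 7d

D0: mem[0x08..0x0b] <- [2b 1c 82 a4]
D1: mem[0x09..0x0c] <- [7d 18 9a a7]
D2: mem[0x1c..0x23] <- [f9 2b 7d 18 9a a7 d0 b2]
D3: mem[0x0a..0x0b] <- [a6 3e]
D4: mem[0x18..0x1c] <- [b2 a6 3e 2b 1c]
D5: mem[0x04..0x05] <- [d0 b7]
query mem[0x12]=0x1c, mem[0x1b]=0x2b, mem[0x1a]=0x3e, mem[0x0a]=0xa6, mem[0x1e]=0x7d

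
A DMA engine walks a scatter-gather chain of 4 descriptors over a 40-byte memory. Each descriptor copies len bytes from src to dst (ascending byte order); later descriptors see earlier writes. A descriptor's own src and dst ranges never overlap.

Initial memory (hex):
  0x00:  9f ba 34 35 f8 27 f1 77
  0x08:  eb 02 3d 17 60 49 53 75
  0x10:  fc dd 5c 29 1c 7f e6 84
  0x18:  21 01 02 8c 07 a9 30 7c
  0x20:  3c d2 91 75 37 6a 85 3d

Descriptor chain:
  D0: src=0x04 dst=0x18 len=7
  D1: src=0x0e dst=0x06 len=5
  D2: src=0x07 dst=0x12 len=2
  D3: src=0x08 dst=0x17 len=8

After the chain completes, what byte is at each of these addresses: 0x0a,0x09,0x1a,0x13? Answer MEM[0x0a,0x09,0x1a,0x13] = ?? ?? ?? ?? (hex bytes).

MEM[0x0a,0x09,0x1a,0x13] = 5c dd 17 fc

D0: mem[0x18..0x1e] <- [f8 27 f1 77 eb 02 3d]
D1: mem[0x06..0x0a] <- [53 75 fc dd 5c]
D2: mem[0x12..0x13] <- [75 fc]
D3: mem[0x17..0x1e] <- [fc dd 5c 17 60 49 53 75]
query mem[0x0a]=0x5c, mem[0x09]=0xdd, mem[0x1a]=0x17, mem[0x13]=0xfc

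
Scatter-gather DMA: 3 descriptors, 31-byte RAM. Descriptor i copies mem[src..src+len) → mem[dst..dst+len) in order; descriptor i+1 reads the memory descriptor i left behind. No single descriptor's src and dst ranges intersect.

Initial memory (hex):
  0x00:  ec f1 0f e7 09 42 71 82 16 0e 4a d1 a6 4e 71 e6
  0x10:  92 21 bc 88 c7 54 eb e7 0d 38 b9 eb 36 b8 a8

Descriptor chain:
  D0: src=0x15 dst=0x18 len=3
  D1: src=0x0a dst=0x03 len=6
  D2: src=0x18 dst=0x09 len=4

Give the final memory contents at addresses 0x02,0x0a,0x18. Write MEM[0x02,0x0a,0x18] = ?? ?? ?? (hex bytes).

MEM[0x02,0x0a,0x18] = 0f eb 54

D0: mem[0x18..0x1a] <- [54 eb e7]
D1: mem[0x03..0x08] <- [4a d1 a6 4e 71 e6]
D2: mem[0x09..0x0c] <- [54 eb e7 eb]
query mem[0x02]=0x0f, mem[0x0a]=0xeb, mem[0x18]=0x54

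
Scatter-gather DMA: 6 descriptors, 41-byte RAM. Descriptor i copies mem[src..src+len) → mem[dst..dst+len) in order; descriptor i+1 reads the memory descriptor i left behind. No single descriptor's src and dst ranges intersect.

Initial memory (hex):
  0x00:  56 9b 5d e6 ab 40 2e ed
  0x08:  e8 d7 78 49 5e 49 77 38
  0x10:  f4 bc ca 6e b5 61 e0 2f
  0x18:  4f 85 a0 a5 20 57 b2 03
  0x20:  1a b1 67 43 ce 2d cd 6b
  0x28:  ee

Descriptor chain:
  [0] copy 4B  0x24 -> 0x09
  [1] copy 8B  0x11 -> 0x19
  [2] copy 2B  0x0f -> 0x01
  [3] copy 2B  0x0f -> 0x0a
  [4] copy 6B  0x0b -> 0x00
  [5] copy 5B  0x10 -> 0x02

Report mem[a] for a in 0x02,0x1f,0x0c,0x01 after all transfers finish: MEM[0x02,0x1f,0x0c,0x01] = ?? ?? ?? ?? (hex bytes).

MEM[0x02,0x1f,0x0c,0x01] = f4 2f 6b 6b

D0: mem[0x09..0x0c] <- [ce 2d cd 6b]
D1: mem[0x19..0x20] <- [bc ca 6e b5 61 e0 2f 4f]
D2: mem[0x01..0x02] <- [38 f4]
D3: mem[0x0a..0x0b] <- [38 f4]
D4: mem[0x00..0x05] <- [f4 6b 49 77 38 f4]
D5: mem[0x02..0x06] <- [f4 bc ca 6e b5]
query mem[0x02]=0xf4, mem[0x1f]=0x2f, mem[0x0c]=0x6b, mem[0x01]=0x6b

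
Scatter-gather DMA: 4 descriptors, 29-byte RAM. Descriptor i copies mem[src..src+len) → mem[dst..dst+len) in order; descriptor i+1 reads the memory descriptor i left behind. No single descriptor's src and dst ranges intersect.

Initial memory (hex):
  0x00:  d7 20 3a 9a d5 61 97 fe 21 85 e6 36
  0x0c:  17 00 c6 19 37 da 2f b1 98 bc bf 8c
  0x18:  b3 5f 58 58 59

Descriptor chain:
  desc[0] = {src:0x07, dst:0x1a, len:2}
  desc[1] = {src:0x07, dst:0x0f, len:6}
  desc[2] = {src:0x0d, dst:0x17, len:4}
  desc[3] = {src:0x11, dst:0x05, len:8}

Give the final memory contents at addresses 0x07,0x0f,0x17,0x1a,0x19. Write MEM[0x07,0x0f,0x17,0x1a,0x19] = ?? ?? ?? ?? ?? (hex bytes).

MEM[0x07,0x0f,0x17,0x1a,0x19] = 36 fe 00 21 fe

[0] 0x07->0x1a len=2 : fe 21
[1] 0x07->0x0f len=6 : fe 21 85 e6 36 17
[2] 0x0d->0x17 len=4 : 00 c6 fe 21
[3] 0x11->0x05 len=8 : 85 e6 36 17 bc bf 00 c6
query mem[0x07]=0x36, mem[0x0f]=0xfe, mem[0x17]=0x00, mem[0x1a]=0x21, mem[0x19]=0xfe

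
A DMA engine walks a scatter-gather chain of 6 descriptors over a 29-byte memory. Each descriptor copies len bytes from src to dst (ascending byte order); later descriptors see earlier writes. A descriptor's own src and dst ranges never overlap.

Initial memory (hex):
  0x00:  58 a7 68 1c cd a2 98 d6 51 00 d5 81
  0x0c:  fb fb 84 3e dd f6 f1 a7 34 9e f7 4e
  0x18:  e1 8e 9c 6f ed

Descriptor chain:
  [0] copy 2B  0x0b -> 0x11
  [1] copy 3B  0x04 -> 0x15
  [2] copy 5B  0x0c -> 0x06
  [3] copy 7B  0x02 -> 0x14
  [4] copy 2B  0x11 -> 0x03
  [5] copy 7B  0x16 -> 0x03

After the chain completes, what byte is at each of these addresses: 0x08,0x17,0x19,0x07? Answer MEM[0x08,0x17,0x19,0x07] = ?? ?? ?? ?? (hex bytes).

  after D0: wrote 2B at 0x11 = 81fb
  after D1: wrote 3B at 0x15 = cda298
  after D2: wrote 5B at 0x06 = fbfb843edd
  after D3: wrote 7B at 0x14 = 681ccda2fbfb84
  after D4: wrote 2B at 0x03 = 81fb
  after D5: wrote 7B at 0x03 = cda2fbfb846fed
query mem[0x08]=0x6f, mem[0x17]=0xa2, mem[0x19]=0xfb, mem[0x07]=0x84

MEM[0x08,0x17,0x19,0x07] = 6f a2 fb 84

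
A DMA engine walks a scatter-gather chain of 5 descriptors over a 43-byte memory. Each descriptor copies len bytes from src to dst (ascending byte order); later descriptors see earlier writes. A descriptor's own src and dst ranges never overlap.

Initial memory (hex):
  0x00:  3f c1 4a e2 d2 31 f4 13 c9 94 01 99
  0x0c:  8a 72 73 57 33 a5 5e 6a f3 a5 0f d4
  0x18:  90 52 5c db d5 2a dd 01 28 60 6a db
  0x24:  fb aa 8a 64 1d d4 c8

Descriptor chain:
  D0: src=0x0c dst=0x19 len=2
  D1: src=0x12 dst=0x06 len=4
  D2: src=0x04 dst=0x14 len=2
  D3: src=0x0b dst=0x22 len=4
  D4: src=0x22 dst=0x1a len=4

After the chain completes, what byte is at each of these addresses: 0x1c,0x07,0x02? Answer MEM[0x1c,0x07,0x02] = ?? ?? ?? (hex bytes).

MEM[0x1c,0x07,0x02] = 72 6a 4a

  after D0: wrote 2B at 0x19 = 8a72
  after D1: wrote 4B at 0x06 = 5e6af3a5
  after D2: wrote 2B at 0x14 = d231
  after D3: wrote 4B at 0x22 = 998a7273
  after D4: wrote 4B at 0x1a = 998a7273
query mem[0x1c]=0x72, mem[0x07]=0x6a, mem[0x02]=0x4a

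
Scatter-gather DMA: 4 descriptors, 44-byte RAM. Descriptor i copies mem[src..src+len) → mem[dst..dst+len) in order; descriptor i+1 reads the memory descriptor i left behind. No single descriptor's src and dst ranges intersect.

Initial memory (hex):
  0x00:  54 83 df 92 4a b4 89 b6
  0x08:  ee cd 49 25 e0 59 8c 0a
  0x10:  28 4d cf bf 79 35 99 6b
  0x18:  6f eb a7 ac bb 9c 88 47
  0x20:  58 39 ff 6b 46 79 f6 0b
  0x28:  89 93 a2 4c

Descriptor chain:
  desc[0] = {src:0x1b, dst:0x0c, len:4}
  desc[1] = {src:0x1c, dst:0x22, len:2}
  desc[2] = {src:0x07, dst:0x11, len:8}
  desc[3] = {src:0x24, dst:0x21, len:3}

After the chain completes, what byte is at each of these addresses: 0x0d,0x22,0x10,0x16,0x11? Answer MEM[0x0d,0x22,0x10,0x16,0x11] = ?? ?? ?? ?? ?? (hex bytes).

MEM[0x0d,0x22,0x10,0x16,0x11] = bb 79 28 ac b6

  after D0: wrote 4B at 0x0c = acbb9c88
  after D1: wrote 2B at 0x22 = bb9c
  after D2: wrote 8B at 0x11 = b6eecd4925acbb9c
  after D3: wrote 3B at 0x21 = 4679f6
query mem[0x0d]=0xbb, mem[0x22]=0x79, mem[0x10]=0x28, mem[0x16]=0xac, mem[0x11]=0xb6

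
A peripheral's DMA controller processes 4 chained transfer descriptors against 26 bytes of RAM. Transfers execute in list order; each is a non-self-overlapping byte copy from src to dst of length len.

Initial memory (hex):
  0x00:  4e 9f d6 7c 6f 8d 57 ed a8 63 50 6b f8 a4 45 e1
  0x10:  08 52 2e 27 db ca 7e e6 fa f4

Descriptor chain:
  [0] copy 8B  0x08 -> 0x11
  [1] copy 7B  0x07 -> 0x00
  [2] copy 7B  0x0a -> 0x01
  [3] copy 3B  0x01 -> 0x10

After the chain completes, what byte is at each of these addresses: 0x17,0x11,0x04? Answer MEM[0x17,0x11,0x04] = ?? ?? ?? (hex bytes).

MEM[0x17,0x11,0x04] = 45 6b a4

D0: mem[0x11..0x18] <- [a8 63 50 6b f8 a4 45 e1]
D1: mem[0x00..0x06] <- [ed a8 63 50 6b f8 a4]
D2: mem[0x01..0x07] <- [50 6b f8 a4 45 e1 08]
D3: mem[0x10..0x12] <- [50 6b f8]
query mem[0x17]=0x45, mem[0x11]=0x6b, mem[0x04]=0xa4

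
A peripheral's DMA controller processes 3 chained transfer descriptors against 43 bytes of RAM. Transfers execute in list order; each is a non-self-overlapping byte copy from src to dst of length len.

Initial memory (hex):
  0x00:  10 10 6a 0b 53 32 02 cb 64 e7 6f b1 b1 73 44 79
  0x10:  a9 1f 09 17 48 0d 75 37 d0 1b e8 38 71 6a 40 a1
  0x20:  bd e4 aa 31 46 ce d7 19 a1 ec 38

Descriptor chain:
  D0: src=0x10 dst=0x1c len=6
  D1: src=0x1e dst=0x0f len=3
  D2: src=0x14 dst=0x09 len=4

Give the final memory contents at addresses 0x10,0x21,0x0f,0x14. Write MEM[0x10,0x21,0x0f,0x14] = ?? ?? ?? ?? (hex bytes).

MEM[0x10,0x21,0x0f,0x14] = 17 0d 09 48

#0 dst[0x1c+6] := {0xa9,0x1f,0x09,0x17,0x48,0x0d}
#1 dst[0x0f+3] := {0x09,0x17,0x48}
#2 dst[0x09+4] := {0x48,0x0d,0x75,0x37}
query mem[0x10]=0x17, mem[0x21]=0x0d, mem[0x0f]=0x09, mem[0x14]=0x48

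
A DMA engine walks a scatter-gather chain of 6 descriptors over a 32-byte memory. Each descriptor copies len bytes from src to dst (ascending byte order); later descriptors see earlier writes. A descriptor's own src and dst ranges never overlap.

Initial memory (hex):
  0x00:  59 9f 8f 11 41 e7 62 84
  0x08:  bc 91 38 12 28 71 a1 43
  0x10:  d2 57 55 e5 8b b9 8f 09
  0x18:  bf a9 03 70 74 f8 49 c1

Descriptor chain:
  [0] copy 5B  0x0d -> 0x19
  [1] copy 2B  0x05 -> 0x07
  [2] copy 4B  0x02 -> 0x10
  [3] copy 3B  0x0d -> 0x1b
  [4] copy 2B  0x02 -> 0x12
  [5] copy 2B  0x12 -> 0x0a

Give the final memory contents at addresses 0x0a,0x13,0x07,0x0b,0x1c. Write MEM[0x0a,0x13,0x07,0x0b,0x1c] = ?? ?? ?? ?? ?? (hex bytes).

MEM[0x0a,0x13,0x07,0x0b,0x1c] = 8f 11 e7 11 a1

  after D0: wrote 5B at 0x19 = 71a143d257
  after D1: wrote 2B at 0x07 = e762
  after D2: wrote 4B at 0x10 = 8f1141e7
  after D3: wrote 3B at 0x1b = 71a143
  after D4: wrote 2B at 0x12 = 8f11
  after D5: wrote 2B at 0x0a = 8f11
query mem[0x0a]=0x8f, mem[0x13]=0x11, mem[0x07]=0xe7, mem[0x0b]=0x11, mem[0x1c]=0xa1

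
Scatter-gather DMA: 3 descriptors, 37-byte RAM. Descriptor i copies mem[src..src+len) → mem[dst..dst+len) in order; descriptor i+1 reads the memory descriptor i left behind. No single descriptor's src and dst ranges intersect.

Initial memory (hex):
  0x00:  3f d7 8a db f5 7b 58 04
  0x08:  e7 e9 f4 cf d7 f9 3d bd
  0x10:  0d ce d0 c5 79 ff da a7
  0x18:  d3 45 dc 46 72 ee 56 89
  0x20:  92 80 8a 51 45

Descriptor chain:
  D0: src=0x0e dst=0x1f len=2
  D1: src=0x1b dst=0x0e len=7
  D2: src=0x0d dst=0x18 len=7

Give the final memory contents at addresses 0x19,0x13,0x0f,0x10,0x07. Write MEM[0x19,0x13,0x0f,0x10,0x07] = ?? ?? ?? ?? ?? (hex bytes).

MEM[0x19,0x13,0x0f,0x10,0x07] = 46 bd 72 ee 04

  after D0: wrote 2B at 0x1f = 3dbd
  after D1: wrote 7B at 0x0e = 4672ee563dbd80
  after D2: wrote 7B at 0x18 = f94672ee563dbd
query mem[0x19]=0x46, mem[0x13]=0xbd, mem[0x0f]=0x72, mem[0x10]=0xee, mem[0x07]=0x04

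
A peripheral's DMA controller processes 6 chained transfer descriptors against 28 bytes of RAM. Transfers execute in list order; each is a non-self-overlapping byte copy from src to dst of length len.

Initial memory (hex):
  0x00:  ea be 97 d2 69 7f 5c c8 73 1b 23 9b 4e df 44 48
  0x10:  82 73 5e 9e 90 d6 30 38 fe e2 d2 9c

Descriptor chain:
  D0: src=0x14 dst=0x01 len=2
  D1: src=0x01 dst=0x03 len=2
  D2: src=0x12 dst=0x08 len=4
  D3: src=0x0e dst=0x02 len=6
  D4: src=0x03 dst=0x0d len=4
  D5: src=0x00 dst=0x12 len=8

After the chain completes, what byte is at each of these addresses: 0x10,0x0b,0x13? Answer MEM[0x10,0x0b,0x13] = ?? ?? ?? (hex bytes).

MEM[0x10,0x0b,0x13] = 5e d6 90

#0 dst[0x01+2] := {0x90,0xd6}
#1 dst[0x03+2] := {0x90,0xd6}
#2 dst[0x08+4] := {0x5e,0x9e,0x90,0xd6}
#3 dst[0x02+6] := {0x44,0x48,0x82,0x73,0x5e,0x9e}
#4 dst[0x0d+4] := {0x48,0x82,0x73,0x5e}
#5 dst[0x12+8] := {0xea,0x90,0x44,0x48,0x82,0x73,0x5e,0x9e}
query mem[0x10]=0x5e, mem[0x0b]=0xd6, mem[0x13]=0x90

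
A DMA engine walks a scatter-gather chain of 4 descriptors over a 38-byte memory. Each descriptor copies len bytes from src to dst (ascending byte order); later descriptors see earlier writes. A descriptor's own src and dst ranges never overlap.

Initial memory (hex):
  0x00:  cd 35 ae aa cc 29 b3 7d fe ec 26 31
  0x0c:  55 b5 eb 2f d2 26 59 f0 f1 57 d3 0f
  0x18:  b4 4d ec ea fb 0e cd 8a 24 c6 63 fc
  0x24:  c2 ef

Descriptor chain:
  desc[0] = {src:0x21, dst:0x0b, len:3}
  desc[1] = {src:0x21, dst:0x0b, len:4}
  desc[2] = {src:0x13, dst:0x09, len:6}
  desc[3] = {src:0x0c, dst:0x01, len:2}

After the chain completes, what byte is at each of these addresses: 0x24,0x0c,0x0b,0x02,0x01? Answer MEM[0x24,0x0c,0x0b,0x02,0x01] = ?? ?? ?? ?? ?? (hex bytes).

MEM[0x24,0x0c,0x0b,0x02,0x01] = c2 d3 57 0f d3

  after D0: wrote 3B at 0x0b = c663fc
  after D1: wrote 4B at 0x0b = c663fcc2
  after D2: wrote 6B at 0x09 = f0f157d30fb4
  after D3: wrote 2B at 0x01 = d30f
query mem[0x24]=0xc2, mem[0x0c]=0xd3, mem[0x0b]=0x57, mem[0x02]=0x0f, mem[0x01]=0xd3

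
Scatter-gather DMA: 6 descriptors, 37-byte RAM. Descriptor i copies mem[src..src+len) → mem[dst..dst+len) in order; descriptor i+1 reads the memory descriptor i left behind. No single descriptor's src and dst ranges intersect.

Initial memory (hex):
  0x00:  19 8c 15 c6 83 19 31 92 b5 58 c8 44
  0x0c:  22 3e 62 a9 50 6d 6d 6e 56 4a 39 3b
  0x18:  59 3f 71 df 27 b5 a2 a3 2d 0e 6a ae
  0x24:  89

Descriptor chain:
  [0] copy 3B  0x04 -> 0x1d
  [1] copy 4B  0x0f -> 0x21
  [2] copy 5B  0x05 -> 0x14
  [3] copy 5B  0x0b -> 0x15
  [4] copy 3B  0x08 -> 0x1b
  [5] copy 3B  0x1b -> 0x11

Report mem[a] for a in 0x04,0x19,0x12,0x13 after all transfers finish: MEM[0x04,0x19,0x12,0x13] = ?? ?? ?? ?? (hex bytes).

MEM[0x04,0x19,0x12,0x13] = 83 a9 58 c8

D0: mem[0x1d..0x1f] <- [83 19 31]
D1: mem[0x21..0x24] <- [a9 50 6d 6d]
D2: mem[0x14..0x18] <- [19 31 92 b5 58]
D3: mem[0x15..0x19] <- [44 22 3e 62 a9]
D4: mem[0x1b..0x1d] <- [b5 58 c8]
D5: mem[0x11..0x13] <- [b5 58 c8]
query mem[0x04]=0x83, mem[0x19]=0xa9, mem[0x12]=0x58, mem[0x13]=0xc8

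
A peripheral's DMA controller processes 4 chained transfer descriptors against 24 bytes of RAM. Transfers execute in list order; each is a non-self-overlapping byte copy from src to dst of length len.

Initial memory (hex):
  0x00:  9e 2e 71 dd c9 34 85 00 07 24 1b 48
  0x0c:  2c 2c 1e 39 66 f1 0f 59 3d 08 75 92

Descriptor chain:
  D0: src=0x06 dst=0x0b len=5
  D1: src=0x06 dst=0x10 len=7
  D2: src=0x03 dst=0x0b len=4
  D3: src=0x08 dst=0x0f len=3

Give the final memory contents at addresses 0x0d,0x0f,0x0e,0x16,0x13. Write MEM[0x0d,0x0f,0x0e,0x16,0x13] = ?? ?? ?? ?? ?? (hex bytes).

  after D0: wrote 5B at 0x0b = 850007241b
  after D1: wrote 7B at 0x10 = 850007241b8500
  after D2: wrote 4B at 0x0b = ddc93485
  after D3: wrote 3B at 0x0f = 07241b
query mem[0x0d]=0x34, mem[0x0f]=0x07, mem[0x0e]=0x85, mem[0x16]=0x00, mem[0x13]=0x24

MEM[0x0d,0x0f,0x0e,0x16,0x13] = 34 07 85 00 24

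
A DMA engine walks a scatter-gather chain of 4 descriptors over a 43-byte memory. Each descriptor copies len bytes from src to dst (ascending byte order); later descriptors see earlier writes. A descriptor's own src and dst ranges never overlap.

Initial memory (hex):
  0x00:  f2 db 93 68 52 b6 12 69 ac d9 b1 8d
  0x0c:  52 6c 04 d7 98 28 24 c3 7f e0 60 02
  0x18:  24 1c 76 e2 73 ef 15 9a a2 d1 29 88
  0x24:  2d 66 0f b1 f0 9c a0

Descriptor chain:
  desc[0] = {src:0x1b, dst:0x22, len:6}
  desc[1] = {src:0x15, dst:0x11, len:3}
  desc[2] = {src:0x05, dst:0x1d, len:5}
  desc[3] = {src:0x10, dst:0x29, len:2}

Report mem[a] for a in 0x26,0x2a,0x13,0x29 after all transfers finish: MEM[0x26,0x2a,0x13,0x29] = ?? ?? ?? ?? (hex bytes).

[0] 0x1b->0x22 len=6 : e2 73 ef 15 9a a2
[1] 0x15->0x11 len=3 : e0 60 02
[2] 0x05->0x1d len=5 : b6 12 69 ac d9
[3] 0x10->0x29 len=2 : 98 e0
query mem[0x26]=0x9a, mem[0x2a]=0xe0, mem[0x13]=0x02, mem[0x29]=0x98

MEM[0x26,0x2a,0x13,0x29] = 9a e0 02 98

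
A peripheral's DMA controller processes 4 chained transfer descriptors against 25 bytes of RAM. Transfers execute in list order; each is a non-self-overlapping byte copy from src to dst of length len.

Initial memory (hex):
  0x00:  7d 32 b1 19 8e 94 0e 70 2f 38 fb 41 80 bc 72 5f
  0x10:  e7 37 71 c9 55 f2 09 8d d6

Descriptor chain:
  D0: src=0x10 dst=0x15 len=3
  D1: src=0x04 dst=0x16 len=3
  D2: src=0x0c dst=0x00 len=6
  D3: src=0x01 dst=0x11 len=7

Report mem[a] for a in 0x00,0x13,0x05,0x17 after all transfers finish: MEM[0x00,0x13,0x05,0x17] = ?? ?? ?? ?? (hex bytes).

MEM[0x00,0x13,0x05,0x17] = 80 5f 37 70

  after D0: wrote 3B at 0x15 = e73771
  after D1: wrote 3B at 0x16 = 8e940e
  after D2: wrote 6B at 0x00 = 80bc725fe737
  after D3: wrote 7B at 0x11 = bc725fe7370e70
query mem[0x00]=0x80, mem[0x13]=0x5f, mem[0x05]=0x37, mem[0x17]=0x70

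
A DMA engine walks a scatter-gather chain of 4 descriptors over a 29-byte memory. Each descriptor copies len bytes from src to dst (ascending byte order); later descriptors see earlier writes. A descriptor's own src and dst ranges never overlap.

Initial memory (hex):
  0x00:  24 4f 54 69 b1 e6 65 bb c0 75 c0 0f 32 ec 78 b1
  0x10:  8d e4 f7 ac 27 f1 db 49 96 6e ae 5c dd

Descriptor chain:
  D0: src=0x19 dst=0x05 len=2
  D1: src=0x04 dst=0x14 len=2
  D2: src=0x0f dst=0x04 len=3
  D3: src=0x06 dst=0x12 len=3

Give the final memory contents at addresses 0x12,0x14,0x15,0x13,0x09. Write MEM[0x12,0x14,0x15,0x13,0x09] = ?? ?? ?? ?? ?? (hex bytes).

MEM[0x12,0x14,0x15,0x13,0x09] = e4 c0 6e bb 75

#0 dst[0x05+2] := {0x6e,0xae}
#1 dst[0x14+2] := {0xb1,0x6e}
#2 dst[0x04+3] := {0xb1,0x8d,0xe4}
#3 dst[0x12+3] := {0xe4,0xbb,0xc0}
query mem[0x12]=0xe4, mem[0x14]=0xc0, mem[0x15]=0x6e, mem[0x13]=0xbb, mem[0x09]=0x75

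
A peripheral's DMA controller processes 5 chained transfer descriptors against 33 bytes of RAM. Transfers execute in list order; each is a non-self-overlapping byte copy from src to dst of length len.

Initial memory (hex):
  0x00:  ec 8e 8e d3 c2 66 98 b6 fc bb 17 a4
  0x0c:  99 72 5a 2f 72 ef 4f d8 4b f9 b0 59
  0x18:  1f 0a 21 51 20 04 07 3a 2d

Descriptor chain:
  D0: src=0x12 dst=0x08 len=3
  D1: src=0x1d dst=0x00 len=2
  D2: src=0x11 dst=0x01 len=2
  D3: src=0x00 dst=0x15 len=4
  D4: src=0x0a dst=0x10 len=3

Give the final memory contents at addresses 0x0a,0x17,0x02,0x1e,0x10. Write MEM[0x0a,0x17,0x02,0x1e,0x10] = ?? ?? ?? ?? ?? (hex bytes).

#0 dst[0x08+3] := {0x4f,0xd8,0x4b}
#1 dst[0x00+2] := {0x04,0x07}
#2 dst[0x01+2] := {0xef,0x4f}
#3 dst[0x15+4] := {0x04,0xef,0x4f,0xd3}
#4 dst[0x10+3] := {0x4b,0xa4,0x99}
query mem[0x0a]=0x4b, mem[0x17]=0x4f, mem[0x02]=0x4f, mem[0x1e]=0x07, mem[0x10]=0x4b

MEM[0x0a,0x17,0x02,0x1e,0x10] = 4b 4f 4f 07 4b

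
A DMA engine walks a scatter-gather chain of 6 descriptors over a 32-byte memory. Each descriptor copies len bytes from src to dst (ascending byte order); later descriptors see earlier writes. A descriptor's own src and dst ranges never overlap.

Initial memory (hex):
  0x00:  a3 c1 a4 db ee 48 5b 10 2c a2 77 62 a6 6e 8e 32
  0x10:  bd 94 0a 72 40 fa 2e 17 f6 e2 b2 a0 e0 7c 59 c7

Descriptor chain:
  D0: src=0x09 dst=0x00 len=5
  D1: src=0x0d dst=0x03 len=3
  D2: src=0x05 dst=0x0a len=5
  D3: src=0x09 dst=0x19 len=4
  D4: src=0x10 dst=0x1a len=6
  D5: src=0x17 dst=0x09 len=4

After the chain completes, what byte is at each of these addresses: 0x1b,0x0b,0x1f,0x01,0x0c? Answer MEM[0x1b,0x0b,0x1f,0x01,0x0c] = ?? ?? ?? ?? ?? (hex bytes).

D0: mem[0x00..0x04] <- [a2 77 62 a6 6e]
D1: mem[0x03..0x05] <- [6e 8e 32]
D2: mem[0x0a..0x0e] <- [32 5b 10 2c a2]
D3: mem[0x19..0x1c] <- [a2 32 5b 10]
D4: mem[0x1a..0x1f] <- [bd 94 0a 72 40 fa]
D5: mem[0x09..0x0c] <- [17 f6 a2 bd]
query mem[0x1b]=0x94, mem[0x0b]=0xa2, mem[0x1f]=0xfa, mem[0x01]=0x77, mem[0x0c]=0xbd

MEM[0x1b,0x0b,0x1f,0x01,0x0c] = 94 a2 fa 77 bd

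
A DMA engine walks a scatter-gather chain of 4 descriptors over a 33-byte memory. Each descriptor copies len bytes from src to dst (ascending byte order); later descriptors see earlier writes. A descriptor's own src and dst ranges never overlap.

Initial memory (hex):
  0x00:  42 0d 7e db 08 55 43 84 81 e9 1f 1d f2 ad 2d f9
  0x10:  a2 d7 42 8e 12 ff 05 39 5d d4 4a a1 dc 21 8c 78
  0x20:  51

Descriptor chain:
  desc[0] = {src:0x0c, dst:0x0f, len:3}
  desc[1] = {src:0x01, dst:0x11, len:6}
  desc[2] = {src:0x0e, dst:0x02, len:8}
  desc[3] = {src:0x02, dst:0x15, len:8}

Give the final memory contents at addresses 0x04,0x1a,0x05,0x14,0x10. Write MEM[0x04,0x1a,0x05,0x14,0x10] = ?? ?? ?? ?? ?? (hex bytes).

MEM[0x04,0x1a,0x05,0x14,0x10] = ad db 0d 08 ad

#0 dst[0x0f+3] := {0xf2,0xad,0x2d}
#1 dst[0x11+6] := {0x0d,0x7e,0xdb,0x08,0x55,0x43}
#2 dst[0x02+8] := {0x2d,0xf2,0xad,0x0d,0x7e,0xdb,0x08,0x55}
#3 dst[0x15+8] := {0x2d,0xf2,0xad,0x0d,0x7e,0xdb,0x08,0x55}
query mem[0x04]=0xad, mem[0x1a]=0xdb, mem[0x05]=0x0d, mem[0x14]=0x08, mem[0x10]=0xad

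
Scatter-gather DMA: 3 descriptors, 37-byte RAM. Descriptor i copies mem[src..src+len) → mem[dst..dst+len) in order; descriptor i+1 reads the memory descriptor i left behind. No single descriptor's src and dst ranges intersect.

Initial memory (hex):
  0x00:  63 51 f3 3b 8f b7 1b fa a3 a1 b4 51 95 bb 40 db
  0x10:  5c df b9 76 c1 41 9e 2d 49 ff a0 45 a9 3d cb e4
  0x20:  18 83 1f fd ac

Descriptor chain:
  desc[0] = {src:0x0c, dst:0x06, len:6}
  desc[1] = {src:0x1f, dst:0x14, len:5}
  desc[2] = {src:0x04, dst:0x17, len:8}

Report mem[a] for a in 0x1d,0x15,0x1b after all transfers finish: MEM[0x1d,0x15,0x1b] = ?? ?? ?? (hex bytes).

MEM[0x1d,0x15,0x1b] = 5c 18 40

D0: mem[0x06..0x0b] <- [95 bb 40 db 5c df]
D1: mem[0x14..0x18] <- [e4 18 83 1f fd]
D2: mem[0x17..0x1e] <- [8f b7 95 bb 40 db 5c df]
query mem[0x1d]=0x5c, mem[0x15]=0x18, mem[0x1b]=0x40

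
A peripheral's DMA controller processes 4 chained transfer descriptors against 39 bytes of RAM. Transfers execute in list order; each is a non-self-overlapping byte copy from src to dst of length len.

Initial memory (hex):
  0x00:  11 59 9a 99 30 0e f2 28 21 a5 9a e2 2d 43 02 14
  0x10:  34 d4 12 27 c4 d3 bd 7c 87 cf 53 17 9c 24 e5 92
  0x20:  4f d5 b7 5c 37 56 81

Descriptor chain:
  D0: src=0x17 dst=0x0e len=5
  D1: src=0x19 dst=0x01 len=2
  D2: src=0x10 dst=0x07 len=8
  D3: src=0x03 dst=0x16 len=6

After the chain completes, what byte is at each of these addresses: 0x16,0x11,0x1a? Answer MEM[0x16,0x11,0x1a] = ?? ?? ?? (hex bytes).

  after D0: wrote 5B at 0x0e = 7c87cf5317
  after D1: wrote 2B at 0x01 = cf53
  after D2: wrote 8B at 0x07 = cf531727c4d3bd7c
  after D3: wrote 6B at 0x16 = 99300ef2cf53
query mem[0x16]=0x99, mem[0x11]=0x53, mem[0x1a]=0xcf

MEM[0x16,0x11,0x1a] = 99 53 cf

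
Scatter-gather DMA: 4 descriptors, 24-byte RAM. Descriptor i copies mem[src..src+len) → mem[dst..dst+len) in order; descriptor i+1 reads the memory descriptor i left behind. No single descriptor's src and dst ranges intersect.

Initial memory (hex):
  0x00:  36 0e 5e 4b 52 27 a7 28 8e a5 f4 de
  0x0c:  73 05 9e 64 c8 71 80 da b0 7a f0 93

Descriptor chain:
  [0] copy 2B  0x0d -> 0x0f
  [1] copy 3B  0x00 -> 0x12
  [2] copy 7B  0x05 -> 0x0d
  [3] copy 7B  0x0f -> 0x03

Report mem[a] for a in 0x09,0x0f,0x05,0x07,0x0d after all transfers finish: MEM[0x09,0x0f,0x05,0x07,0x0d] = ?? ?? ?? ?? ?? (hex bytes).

MEM[0x09,0x0f,0x05,0x07,0x0d] = 7a 28 a5 de 27

[0] 0x0d->0x0f len=2 : 05 9e
[1] 0x00->0x12 len=3 : 36 0e 5e
[2] 0x05->0x0d len=7 : 27 a7 28 8e a5 f4 de
[3] 0x0f->0x03 len=7 : 28 8e a5 f4 de 5e 7a
query mem[0x09]=0x7a, mem[0x0f]=0x28, mem[0x05]=0xa5, mem[0x07]=0xde, mem[0x0d]=0x27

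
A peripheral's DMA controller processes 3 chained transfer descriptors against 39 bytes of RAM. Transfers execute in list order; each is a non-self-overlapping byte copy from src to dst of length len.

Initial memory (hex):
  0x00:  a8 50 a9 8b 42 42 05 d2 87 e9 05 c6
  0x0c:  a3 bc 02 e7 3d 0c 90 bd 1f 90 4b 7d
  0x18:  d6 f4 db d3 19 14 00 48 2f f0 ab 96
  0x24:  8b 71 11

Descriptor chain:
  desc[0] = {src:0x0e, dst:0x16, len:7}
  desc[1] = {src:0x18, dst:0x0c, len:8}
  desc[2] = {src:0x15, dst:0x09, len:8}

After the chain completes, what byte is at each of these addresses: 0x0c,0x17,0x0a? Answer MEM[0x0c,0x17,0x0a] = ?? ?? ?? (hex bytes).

MEM[0x0c,0x17,0x0a] = 3d e7 02

[0] 0x0e->0x16 len=7 : 02 e7 3d 0c 90 bd 1f
[1] 0x18->0x0c len=8 : 3d 0c 90 bd 1f 14 00 48
[2] 0x15->0x09 len=8 : 90 02 e7 3d 0c 90 bd 1f
query mem[0x0c]=0x3d, mem[0x17]=0xe7, mem[0x0a]=0x02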